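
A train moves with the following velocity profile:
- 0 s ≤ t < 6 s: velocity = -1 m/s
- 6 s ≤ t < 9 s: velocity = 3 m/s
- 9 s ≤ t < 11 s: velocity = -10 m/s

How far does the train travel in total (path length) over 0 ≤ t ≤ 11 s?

Distance (not displacement) is the total path length: add the absolute areas under v-t.
0–6 s: |-1| × 6 = 6 m
6–9 s: |3| × 3 = 9 m
9–11 s: |-10| × 2 = 20 m
Total distance = 35 m

35 m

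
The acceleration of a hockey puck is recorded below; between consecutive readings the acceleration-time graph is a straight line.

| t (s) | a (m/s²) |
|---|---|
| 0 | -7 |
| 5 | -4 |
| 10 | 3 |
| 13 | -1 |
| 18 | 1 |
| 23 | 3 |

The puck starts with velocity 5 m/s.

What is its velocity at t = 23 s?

Δv equals the area under the a-t graph; then v = v₀ + Δv.
0–5 s: ½(-7 + -4)(5) = -27.5 m/s
5–10 s: ½(-4 + 3)(5) = -2.5 m/s
10–13 s: ½(3 + -1)(3) = 3 m/s
13–18 s: ½(-1 + 1)(5) = 0 m/s
18–23 s: ½(1 + 3)(5) = 10 m/s
Δv = -17 m/s, so v(23) = 5 + (-17) = -12 m/s.

-12 m/s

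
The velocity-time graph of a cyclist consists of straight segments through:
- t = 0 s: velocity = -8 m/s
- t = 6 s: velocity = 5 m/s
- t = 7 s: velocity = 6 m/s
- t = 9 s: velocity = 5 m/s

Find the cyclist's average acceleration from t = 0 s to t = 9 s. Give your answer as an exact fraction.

Average acceleration = Δv/Δt = (5 − -8)/(9 − 0) = 13/9 m/s².

13/9 m/s²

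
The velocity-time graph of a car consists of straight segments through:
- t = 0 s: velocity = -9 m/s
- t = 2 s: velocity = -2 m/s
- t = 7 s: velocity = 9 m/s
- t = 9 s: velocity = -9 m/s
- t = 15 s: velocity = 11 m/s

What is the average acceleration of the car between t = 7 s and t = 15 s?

Average acceleration = Δv/Δt = (11 − 9)/(15 − 7) = 0.25 m/s².

0.25 m/s²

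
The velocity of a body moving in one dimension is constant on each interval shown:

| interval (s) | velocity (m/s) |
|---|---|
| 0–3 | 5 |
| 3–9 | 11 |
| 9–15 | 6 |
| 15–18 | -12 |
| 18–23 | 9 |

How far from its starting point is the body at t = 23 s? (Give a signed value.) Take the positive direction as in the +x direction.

Net displacement equals the area under the velocity-time graph (areas below the axis count negative).
0–3 s: 5 × 3 = 15 m
3–9 s: 11 × 6 = 66 m
9–15 s: 6 × 6 = 36 m
15–18 s: -12 × 3 = -36 m
18–23 s: 9 × 5 = 45 m
Net displacement = 126 m

126 m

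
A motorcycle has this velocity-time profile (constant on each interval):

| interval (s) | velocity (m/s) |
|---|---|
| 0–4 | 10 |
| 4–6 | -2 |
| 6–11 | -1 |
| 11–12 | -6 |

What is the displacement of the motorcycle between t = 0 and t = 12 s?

25 m

Net displacement equals the area under the velocity-time graph (areas below the axis count negative).
0–4 s: 10 × 4 = 40 m
4–6 s: -2 × 2 = -4 m
6–11 s: -1 × 5 = -5 m
11–12 s: -6 × 1 = -6 m
Net displacement = 25 m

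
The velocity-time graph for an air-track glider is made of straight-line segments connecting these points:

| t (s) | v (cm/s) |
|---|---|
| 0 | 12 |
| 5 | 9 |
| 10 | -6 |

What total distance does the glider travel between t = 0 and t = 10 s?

Distance (not displacement) is the total path length: add the absolute areas under v-t.
0–5 s: |½(12 + 9)(5)| = 52.5 cm
5–10 s: v = 0 at t = 8 s; triangle areas 13.5 + 6 = 19.5 cm
Total distance = 72 cm

72 cm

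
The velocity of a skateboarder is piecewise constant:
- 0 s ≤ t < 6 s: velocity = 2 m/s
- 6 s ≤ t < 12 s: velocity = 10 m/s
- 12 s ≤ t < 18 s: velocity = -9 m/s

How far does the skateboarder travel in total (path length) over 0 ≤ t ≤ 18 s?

Total distance travelled is ∫|v| dt — sum the magnitudes of each area piece.
0–6 s: |2| × 6 = 12 m
6–12 s: |10| × 6 = 60 m
12–18 s: |-9| × 6 = 54 m
Total distance = 126 m

126 m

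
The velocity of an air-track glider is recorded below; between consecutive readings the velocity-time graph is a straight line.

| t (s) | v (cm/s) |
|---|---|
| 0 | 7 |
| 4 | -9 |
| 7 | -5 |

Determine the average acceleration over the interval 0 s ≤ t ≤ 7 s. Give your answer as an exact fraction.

Average acceleration = Δv/Δt = (-5 − 7)/(7 − 0) = -12/7 cm/s².

-12/7 cm/s²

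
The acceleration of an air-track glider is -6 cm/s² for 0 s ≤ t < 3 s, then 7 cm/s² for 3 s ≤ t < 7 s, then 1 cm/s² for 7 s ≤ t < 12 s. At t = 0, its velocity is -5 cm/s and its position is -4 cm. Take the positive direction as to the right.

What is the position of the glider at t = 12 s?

On each constant-a segment, Δv = aΔt and Δx = v₀Δt + ½aΔt²; chain segment to segment.
0–3 s: v starts -5 cm/s; Δx = -5·3 + ½·-6·3² = -42 cm; v ends -23 cm/s.
3–7 s: v starts -23 cm/s; Δx = -23·4 + ½·7·4² = -36 cm; v ends 5 cm/s.
7–12 s: v starts 5 cm/s; Δx = 5·5 + ½·1·5² = 37.5 cm; v ends 10 cm/s.
x(12) = -4 + Σ Δx = -44.5 cm.

-44.5 cm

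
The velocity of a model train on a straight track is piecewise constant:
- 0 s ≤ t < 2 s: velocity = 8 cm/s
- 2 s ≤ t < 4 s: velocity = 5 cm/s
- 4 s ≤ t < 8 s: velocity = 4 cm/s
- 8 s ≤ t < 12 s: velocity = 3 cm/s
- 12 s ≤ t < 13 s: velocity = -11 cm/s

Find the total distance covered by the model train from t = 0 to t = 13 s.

65 cm

Total distance travelled is ∫|v| dt — sum the magnitudes of each area piece.
0–2 s: |8| × 2 = 16 cm
2–4 s: |5| × 2 = 10 cm
4–8 s: |4| × 4 = 16 cm
8–12 s: |3| × 4 = 12 cm
12–13 s: |-11| × 1 = 11 cm
Total distance = 65 cm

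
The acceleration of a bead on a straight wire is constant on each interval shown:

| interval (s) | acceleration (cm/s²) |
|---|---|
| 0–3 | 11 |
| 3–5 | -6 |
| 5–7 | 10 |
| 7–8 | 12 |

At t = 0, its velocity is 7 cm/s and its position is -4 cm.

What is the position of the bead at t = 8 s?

On each constant-a segment, Δv = aΔt and Δx = v₀Δt + ½aΔt²; chain segment to segment.
0–3 s: v starts 7 cm/s; Δx = 7·3 + ½·11·3² = 70.5 cm; v ends 40 cm/s.
3–5 s: v starts 40 cm/s; Δx = 40·2 + ½·-6·2² = 68 cm; v ends 28 cm/s.
5–7 s: v starts 28 cm/s; Δx = 28·2 + ½·10·2² = 76 cm; v ends 48 cm/s.
7–8 s: v starts 48 cm/s; Δx = 48·1 + ½·12·1² = 54 cm; v ends 60 cm/s.
x(8) = -4 + Σ Δx = 264.5 cm.

264.5 cm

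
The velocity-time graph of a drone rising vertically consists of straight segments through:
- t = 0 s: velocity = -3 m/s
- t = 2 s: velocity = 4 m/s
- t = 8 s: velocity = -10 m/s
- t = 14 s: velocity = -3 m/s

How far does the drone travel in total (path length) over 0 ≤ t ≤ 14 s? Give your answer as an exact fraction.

472/7 m

Total distance travelled is ∫|v| dt — sum the magnitudes of each area piece.
0–2 s: v = 0 at t = 6/7 s; triangle areas 9/7 + 16/7 = 25/7 m
2–8 s: v = 0 at t = 26/7 s; triangle areas 24/7 + 150/7 = 174/7 m
8–14 s: |½(-10 + -3)(6)| = 39 m
Total distance = 472/7 m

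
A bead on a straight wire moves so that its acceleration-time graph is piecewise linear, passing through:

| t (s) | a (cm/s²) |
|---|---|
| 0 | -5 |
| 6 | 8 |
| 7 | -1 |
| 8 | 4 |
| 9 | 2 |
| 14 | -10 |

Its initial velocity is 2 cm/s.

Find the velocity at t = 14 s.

Δv equals the area under the a-t graph; then v = v₀ + Δv.
0–6 s: ½(-5 + 8)(6) = 9 cm/s
6–7 s: ½(8 + -1)(1) = 3.5 cm/s
7–8 s: ½(-1 + 4)(1) = 1.5 cm/s
8–9 s: ½(4 + 2)(1) = 3 cm/s
9–14 s: ½(2 + -10)(5) = -20 cm/s
Δv = -3 cm/s, so v(14) = 2 + (-3) = -1 cm/s.

-1 cm/s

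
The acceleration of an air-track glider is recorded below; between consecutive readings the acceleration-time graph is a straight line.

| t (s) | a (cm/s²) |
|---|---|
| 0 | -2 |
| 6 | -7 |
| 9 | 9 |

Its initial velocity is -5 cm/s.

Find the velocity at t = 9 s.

Δv equals the area under the a-t graph; then v = v₀ + Δv.
0–6 s: ½(-2 + -7)(6) = -27 cm/s
6–9 s: ½(-7 + 9)(3) = 3 cm/s
Δv = -24 cm/s, so v(9) = -5 + (-24) = -29 cm/s.

-29 cm/s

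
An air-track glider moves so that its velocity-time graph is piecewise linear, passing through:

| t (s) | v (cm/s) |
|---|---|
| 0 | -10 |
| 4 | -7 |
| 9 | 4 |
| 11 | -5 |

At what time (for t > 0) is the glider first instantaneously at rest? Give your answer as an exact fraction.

t = 79/11 s

v changes sign on 4–9 s (from -7 to 4); the graph is linear there, so v = 0 at t = 4 + (7)·(9 − 4)/(4 − -7) = 79/11 s.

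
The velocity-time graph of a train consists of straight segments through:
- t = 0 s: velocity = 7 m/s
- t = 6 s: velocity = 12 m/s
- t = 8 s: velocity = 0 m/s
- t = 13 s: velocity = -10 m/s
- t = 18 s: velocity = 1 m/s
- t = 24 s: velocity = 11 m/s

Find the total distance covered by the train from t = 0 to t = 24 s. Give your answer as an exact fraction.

Distance (not displacement) is the total path length: add the absolute areas under v-t.
0–6 s: |½(7 + 12)(6)| = 57 m
6–8 s: |½(12 + 0)(2)| = 12 m
8–13 s: |½(0 + -10)(5)| = 25 m
13–18 s: v = 0 at t = 193/11 s; triangle areas 250/11 + 5/22 = 505/22 m
18–24 s: |½(1 + 11)(6)| = 36 m
Total distance = 3365/22 m

3365/22 m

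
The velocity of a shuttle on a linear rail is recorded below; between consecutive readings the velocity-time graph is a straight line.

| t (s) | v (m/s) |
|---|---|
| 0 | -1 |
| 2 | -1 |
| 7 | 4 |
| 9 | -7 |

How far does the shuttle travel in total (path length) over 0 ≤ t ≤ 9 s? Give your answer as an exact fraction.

Total distance travelled is ∫|v| dt — sum the magnitudes of each area piece.
0–2 s: |-1| × 2 = 2 m
2–7 s: v = 0 at t = 3 s; triangle areas 0.5 + 8 = 8.5 m
7–9 s: v = 0 at t = 85/11 s; triangle areas 16/11 + 49/11 = 65/11 m
Total distance = 361/22 m

361/22 m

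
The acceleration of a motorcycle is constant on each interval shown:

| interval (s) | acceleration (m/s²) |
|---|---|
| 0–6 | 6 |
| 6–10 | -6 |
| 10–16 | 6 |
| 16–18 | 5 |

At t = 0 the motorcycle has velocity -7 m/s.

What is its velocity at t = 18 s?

Δv equals the area under the a-t graph; then v = v₀ + Δv.
0–6 s: 6 × 6 = 36 m/s
6–10 s: -6 × 4 = -24 m/s
10–16 s: 6 × 6 = 36 m/s
16–18 s: 5 × 2 = 10 m/s
Δv = 58 m/s, so v(18) = -7 + (58) = 51 m/s.

51 m/s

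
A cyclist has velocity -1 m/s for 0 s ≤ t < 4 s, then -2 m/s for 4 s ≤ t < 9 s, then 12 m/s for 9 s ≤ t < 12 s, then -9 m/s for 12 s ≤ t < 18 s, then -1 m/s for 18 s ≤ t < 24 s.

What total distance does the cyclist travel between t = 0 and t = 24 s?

110 m

Total distance travelled is ∫|v| dt — sum the magnitudes of each area piece.
0–4 s: |-1| × 4 = 4 m
4–9 s: |-2| × 5 = 10 m
9–12 s: |12| × 3 = 36 m
12–18 s: |-9| × 6 = 54 m
18–24 s: |-1| × 6 = 6 m
Total distance = 110 m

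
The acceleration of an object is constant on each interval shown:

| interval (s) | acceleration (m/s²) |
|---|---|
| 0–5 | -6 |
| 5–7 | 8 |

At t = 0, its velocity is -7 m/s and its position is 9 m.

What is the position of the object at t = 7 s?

On each constant-a segment, Δv = aΔt and Δx = v₀Δt + ½aΔt²; chain segment to segment.
0–5 s: v starts -7 m/s; Δx = -7·5 + ½·-6·5² = -110 m; v ends -37 m/s.
5–7 s: v starts -37 m/s; Δx = -37·2 + ½·8·2² = -58 m; v ends -21 m/s.
x(7) = 9 + Σ Δx = -159 m.

-159 m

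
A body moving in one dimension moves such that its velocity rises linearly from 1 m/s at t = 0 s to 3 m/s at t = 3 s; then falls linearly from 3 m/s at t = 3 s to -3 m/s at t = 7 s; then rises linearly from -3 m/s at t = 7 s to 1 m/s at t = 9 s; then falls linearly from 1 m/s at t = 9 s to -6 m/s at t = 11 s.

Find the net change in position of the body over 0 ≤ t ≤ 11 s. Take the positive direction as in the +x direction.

Net displacement equals the area under the velocity-time graph (areas below the axis count negative).
0–3 s: ½(1 + 3)(3) = 6 m
3–7 s: ½(3 + -3)(4) = 0 m
7–9 s: ½(-3 + 1)(2) = -2 m
9–11 s: ½(1 + -6)(2) = -5 m
Net displacement = -1 m

-1 m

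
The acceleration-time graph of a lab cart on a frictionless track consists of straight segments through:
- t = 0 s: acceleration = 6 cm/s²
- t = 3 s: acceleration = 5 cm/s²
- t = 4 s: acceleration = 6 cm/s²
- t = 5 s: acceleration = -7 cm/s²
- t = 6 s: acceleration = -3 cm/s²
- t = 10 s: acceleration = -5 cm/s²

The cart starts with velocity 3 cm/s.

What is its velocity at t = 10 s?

Δv equals the area under the a-t graph; then v = v₀ + Δv.
0–3 s: ½(6 + 5)(3) = 16.5 cm/s
3–4 s: ½(5 + 6)(1) = 5.5 cm/s
4–5 s: ½(6 + -7)(1) = -0.5 cm/s
5–6 s: ½(-7 + -3)(1) = -5 cm/s
6–10 s: ½(-3 + -5)(4) = -16 cm/s
Δv = 0.5 cm/s, so v(10) = 3 + (0.5) = 3.5 cm/s.

3.5 cm/s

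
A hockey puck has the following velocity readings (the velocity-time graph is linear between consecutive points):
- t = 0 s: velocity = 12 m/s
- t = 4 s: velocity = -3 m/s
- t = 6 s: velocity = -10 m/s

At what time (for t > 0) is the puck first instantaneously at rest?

t = 3.2 s

v changes sign on 0–4 s (from 12 to -3); the graph is linear there, so v = 0 at t = 0 + (-12)·(4 − 0)/(-3 − 12) = 3.2 s.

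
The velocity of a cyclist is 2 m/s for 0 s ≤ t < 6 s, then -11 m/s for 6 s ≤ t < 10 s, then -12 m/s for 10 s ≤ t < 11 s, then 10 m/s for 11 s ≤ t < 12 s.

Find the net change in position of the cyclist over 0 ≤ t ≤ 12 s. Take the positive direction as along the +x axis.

-34 m

Displacement is the signed area under the v-t curve.
0–6 s: 2 × 6 = 12 m
6–10 s: -11 × 4 = -44 m
10–11 s: -12 × 1 = -12 m
11–12 s: 10 × 1 = 10 m
Net displacement = -34 m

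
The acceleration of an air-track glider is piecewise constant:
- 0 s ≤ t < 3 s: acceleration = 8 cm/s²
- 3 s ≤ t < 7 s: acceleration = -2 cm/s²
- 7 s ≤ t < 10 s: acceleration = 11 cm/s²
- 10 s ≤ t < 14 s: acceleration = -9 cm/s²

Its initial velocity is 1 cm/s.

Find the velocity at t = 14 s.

14 cm/s

Δv equals the area under the a-t graph; then v = v₀ + Δv.
0–3 s: 8 × 3 = 24 cm/s
3–7 s: -2 × 4 = -8 cm/s
7–10 s: 11 × 3 = 33 cm/s
10–14 s: -9 × 4 = -36 cm/s
Δv = 13 cm/s, so v(14) = 1 + (13) = 14 cm/s.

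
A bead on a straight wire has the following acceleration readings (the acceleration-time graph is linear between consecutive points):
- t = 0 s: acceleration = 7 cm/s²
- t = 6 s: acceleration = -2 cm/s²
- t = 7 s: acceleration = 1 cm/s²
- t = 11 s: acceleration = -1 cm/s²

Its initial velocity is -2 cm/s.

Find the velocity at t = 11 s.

Δv equals the area under the a-t graph; then v = v₀ + Δv.
0–6 s: ½(7 + -2)(6) = 15 cm/s
6–7 s: ½(-2 + 1)(1) = -0.5 cm/s
7–11 s: ½(1 + -1)(4) = 0 cm/s
Δv = 14.5 cm/s, so v(11) = -2 + (14.5) = 12.5 cm/s.

12.5 cm/s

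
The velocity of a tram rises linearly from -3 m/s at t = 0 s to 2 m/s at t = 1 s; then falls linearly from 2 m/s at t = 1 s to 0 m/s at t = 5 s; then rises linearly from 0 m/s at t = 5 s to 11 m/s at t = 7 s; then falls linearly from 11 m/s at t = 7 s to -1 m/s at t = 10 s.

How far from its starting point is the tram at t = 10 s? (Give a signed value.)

29.5 m

Net displacement equals the area under the velocity-time graph (areas below the axis count negative).
0–1 s: ½(-3 + 2)(1) = -0.5 m
1–5 s: ½(2 + 0)(4) = 4 m
5–7 s: ½(0 + 11)(2) = 11 m
7–10 s: ½(11 + -1)(3) = 15 m
Net displacement = 29.5 m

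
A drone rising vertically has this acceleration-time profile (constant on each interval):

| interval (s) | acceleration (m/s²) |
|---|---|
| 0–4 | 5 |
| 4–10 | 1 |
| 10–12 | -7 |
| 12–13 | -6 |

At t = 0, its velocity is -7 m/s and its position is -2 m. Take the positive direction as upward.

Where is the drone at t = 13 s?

132 m

On each constant-a segment, Δv = aΔt and Δx = v₀Δt + ½aΔt²; chain segment to segment.
0–4 s: v starts -7 m/s; Δx = -7·4 + ½·5·4² = 12 m; v ends 13 m/s.
4–10 s: v starts 13 m/s; Δx = 13·6 + ½·1·6² = 96 m; v ends 19 m/s.
10–12 s: v starts 19 m/s; Δx = 19·2 + ½·-7·2² = 24 m; v ends 5 m/s.
12–13 s: v starts 5 m/s; Δx = 5·1 + ½·-6·1² = 2 m; v ends -1 m/s.
x(13) = -2 + Σ Δx = 132 m.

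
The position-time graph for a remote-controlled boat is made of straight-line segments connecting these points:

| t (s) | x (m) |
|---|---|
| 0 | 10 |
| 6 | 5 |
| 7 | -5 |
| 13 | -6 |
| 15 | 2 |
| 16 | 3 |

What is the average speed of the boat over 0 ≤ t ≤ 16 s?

Average speed = (total path length)/(elapsed time); on a piecewise-linear x-t graph the path length is Σ|Δx|.
0–6 s: |Δx| = |5 − 10| = 5 m
6–7 s: |Δx| = |-5 − 5| = 10 m
7–13 s: |Δx| = |-6 − -5| = 1 m
13–15 s: |Δx| = |2 − -6| = 8 m
15–16 s: |Δx| = |3 − 2| = 1 m
Total path = 25 m; average speed = 25/16 = 1.5625 m/s.

1.5625 m/s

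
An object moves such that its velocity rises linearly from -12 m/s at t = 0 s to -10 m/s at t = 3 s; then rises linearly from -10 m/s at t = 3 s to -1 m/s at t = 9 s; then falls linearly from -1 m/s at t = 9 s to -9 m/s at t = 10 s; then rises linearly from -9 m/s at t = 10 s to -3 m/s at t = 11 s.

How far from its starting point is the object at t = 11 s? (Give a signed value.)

-77 m

Displacement is the signed area under the v-t curve.
0–3 s: ½(-12 + -10)(3) = -33 m
3–9 s: ½(-10 + -1)(6) = -33 m
9–10 s: ½(-1 + -9)(1) = -5 m
10–11 s: ½(-9 + -3)(1) = -6 m
Net displacement = -77 m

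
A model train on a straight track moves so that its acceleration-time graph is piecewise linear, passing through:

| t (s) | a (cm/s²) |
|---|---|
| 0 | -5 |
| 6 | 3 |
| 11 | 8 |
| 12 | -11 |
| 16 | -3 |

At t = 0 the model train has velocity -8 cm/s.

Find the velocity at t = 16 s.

Δv equals the area under the a-t graph; then v = v₀ + Δv.
0–6 s: ½(-5 + 3)(6) = -6 cm/s
6–11 s: ½(3 + 8)(5) = 27.5 cm/s
11–12 s: ½(8 + -11)(1) = -1.5 cm/s
12–16 s: ½(-11 + -3)(4) = -28 cm/s
Δv = -8 cm/s, so v(16) = -8 + (-8) = -16 cm/s.

-16 cm/s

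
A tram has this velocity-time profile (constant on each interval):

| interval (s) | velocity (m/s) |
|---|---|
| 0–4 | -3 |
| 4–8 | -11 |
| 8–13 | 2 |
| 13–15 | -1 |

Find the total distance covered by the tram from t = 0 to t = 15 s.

68 m

Total distance travelled is ∫|v| dt — sum the magnitudes of each area piece.
0–4 s: |-3| × 4 = 12 m
4–8 s: |-11| × 4 = 44 m
8–13 s: |2| × 5 = 10 m
13–15 s: |-1| × 2 = 2 m
Total distance = 68 m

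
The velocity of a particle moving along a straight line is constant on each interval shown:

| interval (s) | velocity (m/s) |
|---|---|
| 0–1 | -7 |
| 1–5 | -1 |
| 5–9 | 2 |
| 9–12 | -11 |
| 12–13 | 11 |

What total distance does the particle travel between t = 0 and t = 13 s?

Total distance travelled is ∫|v| dt — sum the magnitudes of each area piece.
0–1 s: |-7| × 1 = 7 m
1–5 s: |-1| × 4 = 4 m
5–9 s: |2| × 4 = 8 m
9–12 s: |-11| × 3 = 33 m
12–13 s: |11| × 1 = 11 m
Total distance = 63 m

63 m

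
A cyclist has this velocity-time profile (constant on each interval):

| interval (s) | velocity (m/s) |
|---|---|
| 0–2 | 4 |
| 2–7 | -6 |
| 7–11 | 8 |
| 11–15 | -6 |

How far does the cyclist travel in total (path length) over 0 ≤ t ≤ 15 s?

94 m

Distance (not displacement) is the total path length: add the absolute areas under v-t.
0–2 s: |4| × 2 = 8 m
2–7 s: |-6| × 5 = 30 m
7–11 s: |8| × 4 = 32 m
11–15 s: |-6| × 4 = 24 m
Total distance = 94 m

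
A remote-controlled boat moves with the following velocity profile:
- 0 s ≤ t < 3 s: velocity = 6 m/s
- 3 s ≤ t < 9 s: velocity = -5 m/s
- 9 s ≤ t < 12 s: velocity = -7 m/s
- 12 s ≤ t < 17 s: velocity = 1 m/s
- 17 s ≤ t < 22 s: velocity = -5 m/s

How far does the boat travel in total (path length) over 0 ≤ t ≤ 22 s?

99 m

Distance (not displacement) is the total path length: add the absolute areas under v-t.
0–3 s: |6| × 3 = 18 m
3–9 s: |-5| × 6 = 30 m
9–12 s: |-7| × 3 = 21 m
12–17 s: |1| × 5 = 5 m
17–22 s: |-5| × 5 = 25 m
Total distance = 99 m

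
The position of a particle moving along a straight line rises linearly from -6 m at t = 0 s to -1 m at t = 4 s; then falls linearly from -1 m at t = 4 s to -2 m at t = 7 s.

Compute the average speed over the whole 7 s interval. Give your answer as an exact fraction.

6/7 m/s

Average speed = (total path length)/(elapsed time); on a piecewise-linear x-t graph the path length is Σ|Δx|.
0–4 s: |Δx| = |-1 − -6| = 5 m
4–7 s: |Δx| = |-2 − -1| = 1 m
Total path = 6 m; average speed = 6/7 = 6/7 m/s.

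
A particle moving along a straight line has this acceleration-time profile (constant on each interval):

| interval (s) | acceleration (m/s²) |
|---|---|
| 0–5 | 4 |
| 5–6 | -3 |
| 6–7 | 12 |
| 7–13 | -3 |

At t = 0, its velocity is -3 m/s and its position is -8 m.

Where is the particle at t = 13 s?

164.5 m

On each constant-a segment, Δv = aΔt and Δx = v₀Δt + ½aΔt²; chain segment to segment.
0–5 s: v starts -3 m/s; Δx = -3·5 + ½·4·5² = 35 m; v ends 17 m/s.
5–6 s: v starts 17 m/s; Δx = 17·1 + ½·-3·1² = 15.5 m; v ends 14 m/s.
6–7 s: v starts 14 m/s; Δx = 14·1 + ½·12·1² = 20 m; v ends 26 m/s.
7–13 s: v starts 26 m/s; Δx = 26·6 + ½·-3·6² = 102 m; v ends 8 m/s.
x(13) = -8 + Σ Δx = 164.5 m.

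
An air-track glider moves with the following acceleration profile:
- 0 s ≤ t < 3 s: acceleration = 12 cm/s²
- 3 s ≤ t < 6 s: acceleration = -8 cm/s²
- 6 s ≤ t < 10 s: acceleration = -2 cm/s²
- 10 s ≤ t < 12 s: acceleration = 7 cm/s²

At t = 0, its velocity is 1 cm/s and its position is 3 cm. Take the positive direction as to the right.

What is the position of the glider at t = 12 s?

On each constant-a segment, Δv = aΔt and Δx = v₀Δt + ½aΔt²; chain segment to segment.
0–3 s: v starts 1 cm/s; Δx = 1·3 + ½·12·3² = 57 cm; v ends 37 cm/s.
3–6 s: v starts 37 cm/s; Δx = 37·3 + ½·-8·3² = 75 cm; v ends 13 cm/s.
6–10 s: v starts 13 cm/s; Δx = 13·4 + ½·-2·4² = 36 cm; v ends 5 cm/s.
10–12 s: v starts 5 cm/s; Δx = 5·2 + ½·7·2² = 24 cm; v ends 19 cm/s.
x(12) = 3 + Σ Δx = 195 cm.

195 cm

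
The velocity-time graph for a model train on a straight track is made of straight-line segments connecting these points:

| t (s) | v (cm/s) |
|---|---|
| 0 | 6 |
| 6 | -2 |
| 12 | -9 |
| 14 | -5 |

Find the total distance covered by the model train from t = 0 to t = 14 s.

Distance (not displacement) is the total path length: add the absolute areas under v-t.
0–6 s: v = 0 at t = 4.5 s; triangle areas 13.5 + 1.5 = 15 cm
6–12 s: |½(-2 + -9)(6)| = 33 cm
12–14 s: |½(-9 + -5)(2)| = 14 cm
Total distance = 62 cm

62 cm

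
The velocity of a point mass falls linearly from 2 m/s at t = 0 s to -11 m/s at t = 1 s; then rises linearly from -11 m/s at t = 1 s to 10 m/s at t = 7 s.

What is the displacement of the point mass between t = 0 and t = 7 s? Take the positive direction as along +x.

Net displacement equals the area under the velocity-time graph (areas below the axis count negative).
0–1 s: ½(2 + -11)(1) = -4.5 m
1–7 s: ½(-11 + 10)(6) = -3 m
Net displacement = -7.5 m

-7.5 m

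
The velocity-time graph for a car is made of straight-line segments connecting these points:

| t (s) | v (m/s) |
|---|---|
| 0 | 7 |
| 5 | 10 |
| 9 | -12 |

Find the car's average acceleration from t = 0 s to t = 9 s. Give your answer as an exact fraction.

Average acceleration = Δv/Δt = (-12 − 7)/(9 − 0) = -19/9 m/s².

-19/9 m/s²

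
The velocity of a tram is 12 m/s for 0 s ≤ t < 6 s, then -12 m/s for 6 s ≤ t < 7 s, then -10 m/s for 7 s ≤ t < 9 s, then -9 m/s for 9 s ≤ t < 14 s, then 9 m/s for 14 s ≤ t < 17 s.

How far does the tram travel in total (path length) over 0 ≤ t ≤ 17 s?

176 m

Total distance travelled is ∫|v| dt — sum the magnitudes of each area piece.
0–6 s: |12| × 6 = 72 m
6–7 s: |-12| × 1 = 12 m
7–9 s: |-10| × 2 = 20 m
9–14 s: |-9| × 5 = 45 m
14–17 s: |9| × 3 = 27 m
Total distance = 176 m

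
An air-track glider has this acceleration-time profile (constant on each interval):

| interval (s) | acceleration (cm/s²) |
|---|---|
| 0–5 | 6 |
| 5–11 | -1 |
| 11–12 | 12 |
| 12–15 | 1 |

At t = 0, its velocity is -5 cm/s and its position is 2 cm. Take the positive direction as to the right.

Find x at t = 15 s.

306.5 cm

On each constant-a segment, Δv = aΔt and Δx = v₀Δt + ½aΔt²; chain segment to segment.
0–5 s: v starts -5 cm/s; Δx = -5·5 + ½·6·5² = 50 cm; v ends 25 cm/s.
5–11 s: v starts 25 cm/s; Δx = 25·6 + ½·-1·6² = 132 cm; v ends 19 cm/s.
11–12 s: v starts 19 cm/s; Δx = 19·1 + ½·12·1² = 25 cm; v ends 31 cm/s.
12–15 s: v starts 31 cm/s; Δx = 31·3 + ½·1·3² = 97.5 cm; v ends 34 cm/s.
x(15) = 2 + Σ Δx = 306.5 cm.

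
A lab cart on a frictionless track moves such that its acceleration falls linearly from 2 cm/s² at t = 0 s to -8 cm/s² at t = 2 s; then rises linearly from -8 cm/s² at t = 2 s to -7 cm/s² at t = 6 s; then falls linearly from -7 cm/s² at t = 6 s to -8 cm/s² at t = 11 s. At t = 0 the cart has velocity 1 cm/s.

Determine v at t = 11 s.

Δv equals the area under the a-t graph; then v = v₀ + Δv.
0–2 s: ½(2 + -8)(2) = -6 cm/s
2–6 s: ½(-8 + -7)(4) = -30 cm/s
6–11 s: ½(-7 + -8)(5) = -37.5 cm/s
Δv = -73.5 cm/s, so v(11) = 1 + (-73.5) = -72.5 cm/s.

-72.5 cm/s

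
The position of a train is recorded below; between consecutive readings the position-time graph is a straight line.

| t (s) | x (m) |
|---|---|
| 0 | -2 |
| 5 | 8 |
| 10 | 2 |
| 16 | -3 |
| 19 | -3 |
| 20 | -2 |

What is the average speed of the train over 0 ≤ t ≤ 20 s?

Average speed = (total path length)/(elapsed time); on a piecewise-linear x-t graph the path length is Σ|Δx|.
0–5 s: |Δx| = |8 − -2| = 10 m
5–10 s: |Δx| = |2 − 8| = 6 m
10–16 s: |Δx| = |-3 − 2| = 5 m
16–19 s: |Δx| = |-3 − -3| = 0 m
19–20 s: |Δx| = |-2 − -3| = 1 m
Total path = 22 m; average speed = 22/20 = 1.1 m/s.

1.1 m/s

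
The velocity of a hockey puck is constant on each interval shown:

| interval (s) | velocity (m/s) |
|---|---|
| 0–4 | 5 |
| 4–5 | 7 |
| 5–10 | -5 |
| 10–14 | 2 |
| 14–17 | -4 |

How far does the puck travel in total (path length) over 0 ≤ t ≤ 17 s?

72 m

Total distance travelled is ∫|v| dt — sum the magnitudes of each area piece.
0–4 s: |5| × 4 = 20 m
4–5 s: |7| × 1 = 7 m
5–10 s: |-5| × 5 = 25 m
10–14 s: |2| × 4 = 8 m
14–17 s: |-4| × 3 = 12 m
Total distance = 72 m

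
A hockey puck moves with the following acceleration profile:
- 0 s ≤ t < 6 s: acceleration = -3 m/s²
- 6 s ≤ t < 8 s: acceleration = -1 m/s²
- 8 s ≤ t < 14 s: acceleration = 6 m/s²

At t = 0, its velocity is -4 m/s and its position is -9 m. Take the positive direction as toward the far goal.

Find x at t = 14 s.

-169 m

On each constant-a segment, Δv = aΔt and Δx = v₀Δt + ½aΔt²; chain segment to segment.
0–6 s: v starts -4 m/s; Δx = -4·6 + ½·-3·6² = -78 m; v ends -22 m/s.
6–8 s: v starts -22 m/s; Δx = -22·2 + ½·-1·2² = -46 m; v ends -24 m/s.
8–14 s: v starts -24 m/s; Δx = -24·6 + ½·6·6² = -36 m; v ends 12 m/s.
x(14) = -9 + Σ Δx = -169 m.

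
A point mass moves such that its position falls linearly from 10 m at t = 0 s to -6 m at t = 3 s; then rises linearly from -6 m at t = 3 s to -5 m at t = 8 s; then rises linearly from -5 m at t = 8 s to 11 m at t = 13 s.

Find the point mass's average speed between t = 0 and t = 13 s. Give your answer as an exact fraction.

Average speed = (total path length)/(elapsed time); on a piecewise-linear x-t graph the path length is Σ|Δx|.
0–3 s: |Δx| = |-6 − 10| = 16 m
3–8 s: |Δx| = |-5 − -6| = 1 m
8–13 s: |Δx| = |11 − -5| = 16 m
Total path = 33 m; average speed = 33/13 = 33/13 m/s.

33/13 m/s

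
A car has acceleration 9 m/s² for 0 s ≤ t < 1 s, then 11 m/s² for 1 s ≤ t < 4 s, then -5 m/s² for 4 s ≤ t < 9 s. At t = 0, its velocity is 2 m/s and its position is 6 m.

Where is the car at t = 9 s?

252.5 m

On each constant-a segment, Δv = aΔt and Δx = v₀Δt + ½aΔt²; chain segment to segment.
0–1 s: v starts 2 m/s; Δx = 2·1 + ½·9·1² = 6.5 m; v ends 11 m/s.
1–4 s: v starts 11 m/s; Δx = 11·3 + ½·11·3² = 82.5 m; v ends 44 m/s.
4–9 s: v starts 44 m/s; Δx = 44·5 + ½·-5·5² = 157.5 m; v ends 19 m/s.
x(9) = 6 + Σ Δx = 252.5 m.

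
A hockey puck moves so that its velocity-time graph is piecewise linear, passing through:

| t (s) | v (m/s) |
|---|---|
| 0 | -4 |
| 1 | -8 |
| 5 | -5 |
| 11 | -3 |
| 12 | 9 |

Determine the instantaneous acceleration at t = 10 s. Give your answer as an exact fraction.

1/3 m/s²

Acceleration is the slope of the v-t graph on 5–11 s: (-3 − -5)/(11 − 5) = 1/3 m/s².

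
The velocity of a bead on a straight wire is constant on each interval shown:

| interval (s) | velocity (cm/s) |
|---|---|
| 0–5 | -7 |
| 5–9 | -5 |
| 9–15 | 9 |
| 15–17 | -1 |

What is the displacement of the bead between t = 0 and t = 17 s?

Displacement is the signed area under the v-t curve.
0–5 s: -7 × 5 = -35 cm
5–9 s: -5 × 4 = -20 cm
9–15 s: 9 × 6 = 54 cm
15–17 s: -1 × 2 = -2 cm
Net displacement = -3 cm

-3 cm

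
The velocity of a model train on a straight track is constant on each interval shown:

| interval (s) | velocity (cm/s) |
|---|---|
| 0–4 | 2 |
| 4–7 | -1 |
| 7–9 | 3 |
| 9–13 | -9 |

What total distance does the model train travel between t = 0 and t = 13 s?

Distance (not displacement) is the total path length: add the absolute areas under v-t.
0–4 s: |2| × 4 = 8 cm
4–7 s: |-1| × 3 = 3 cm
7–9 s: |3| × 2 = 6 cm
9–13 s: |-9| × 4 = 36 cm
Total distance = 53 cm

53 cm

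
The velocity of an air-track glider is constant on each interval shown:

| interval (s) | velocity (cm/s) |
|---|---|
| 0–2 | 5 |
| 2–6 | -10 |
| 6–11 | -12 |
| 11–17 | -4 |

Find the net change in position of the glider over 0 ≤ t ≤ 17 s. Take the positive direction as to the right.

Net displacement equals the area under the velocity-time graph (areas below the axis count negative).
0–2 s: 5 × 2 = 10 cm
2–6 s: -10 × 4 = -40 cm
6–11 s: -12 × 5 = -60 cm
11–17 s: -4 × 6 = -24 cm
Net displacement = -114 cm

-114 cm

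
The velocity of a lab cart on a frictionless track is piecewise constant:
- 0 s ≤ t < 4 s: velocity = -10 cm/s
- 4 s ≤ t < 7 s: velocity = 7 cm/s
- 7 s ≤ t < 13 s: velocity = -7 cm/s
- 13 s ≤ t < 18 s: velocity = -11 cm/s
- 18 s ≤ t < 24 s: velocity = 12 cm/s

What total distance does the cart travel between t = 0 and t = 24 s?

230 cm

Distance (not displacement) is the total path length: add the absolute areas under v-t.
0–4 s: |-10| × 4 = 40 cm
4–7 s: |7| × 3 = 21 cm
7–13 s: |-7| × 6 = 42 cm
13–18 s: |-11| × 5 = 55 cm
18–24 s: |12| × 6 = 72 cm
Total distance = 230 cm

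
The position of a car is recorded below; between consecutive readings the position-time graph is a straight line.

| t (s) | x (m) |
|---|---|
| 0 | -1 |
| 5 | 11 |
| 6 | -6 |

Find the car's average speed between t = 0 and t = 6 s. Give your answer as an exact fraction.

Average speed = (total path length)/(elapsed time); on a piecewise-linear x-t graph the path length is Σ|Δx|.
0–5 s: |Δx| = |11 − -1| = 12 m
5–6 s: |Δx| = |-6 − 11| = 17 m
Total path = 29 m; average speed = 29/6 = 29/6 m/s.

29/6 m/s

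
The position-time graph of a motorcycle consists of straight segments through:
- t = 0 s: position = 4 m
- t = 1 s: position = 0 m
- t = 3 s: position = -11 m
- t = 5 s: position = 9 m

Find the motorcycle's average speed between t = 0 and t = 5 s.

7 m/s

Average speed = (total path length)/(elapsed time); on a piecewise-linear x-t graph the path length is Σ|Δx|.
0–1 s: |Δx| = |0 − 4| = 4 m
1–3 s: |Δx| = |-11 − 0| = 11 m
3–5 s: |Δx| = |9 − -11| = 20 m
Total path = 35 m; average speed = 35/5 = 7 m/s.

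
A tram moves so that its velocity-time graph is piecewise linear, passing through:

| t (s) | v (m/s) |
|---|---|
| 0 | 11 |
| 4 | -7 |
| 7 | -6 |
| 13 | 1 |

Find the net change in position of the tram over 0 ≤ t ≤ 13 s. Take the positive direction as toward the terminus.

Net displacement equals the area under the velocity-time graph (areas below the axis count negative).
0–4 s: ½(11 + -7)(4) = 8 m
4–7 s: ½(-7 + -6)(3) = -19.5 m
7–13 s: ½(-6 + 1)(6) = -15 m
Net displacement = -26.5 m

-26.5 m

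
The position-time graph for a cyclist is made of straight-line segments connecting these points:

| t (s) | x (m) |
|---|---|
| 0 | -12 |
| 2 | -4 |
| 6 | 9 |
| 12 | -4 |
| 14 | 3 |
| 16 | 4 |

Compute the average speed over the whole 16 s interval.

2.625 m/s

Average speed = (total path length)/(elapsed time); on a piecewise-linear x-t graph the path length is Σ|Δx|.
0–2 s: |Δx| = |-4 − -12| = 8 m
2–6 s: |Δx| = |9 − -4| = 13 m
6–12 s: |Δx| = |-4 − 9| = 13 m
12–14 s: |Δx| = |3 − -4| = 7 m
14–16 s: |Δx| = |4 − 3| = 1 m
Total path = 42 m; average speed = 42/16 = 2.625 m/s.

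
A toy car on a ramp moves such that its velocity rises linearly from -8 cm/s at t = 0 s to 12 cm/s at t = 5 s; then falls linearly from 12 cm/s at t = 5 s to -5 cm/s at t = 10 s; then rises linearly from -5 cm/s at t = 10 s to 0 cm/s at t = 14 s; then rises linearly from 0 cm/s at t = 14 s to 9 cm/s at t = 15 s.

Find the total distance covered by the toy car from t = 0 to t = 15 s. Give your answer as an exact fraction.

Total distance travelled is ∫|v| dt — sum the magnitudes of each area piece.
0–5 s: v = 0 at t = 2 s; triangle areas 8 + 18 = 26 cm
5–10 s: v = 0 at t = 145/17 s; triangle areas 360/17 + 125/34 = 845/34 cm
10–14 s: |½(-5 + 0)(4)| = 10 cm
14–15 s: |½(0 + 9)(1)| = 4.5 cm
Total distance = 1111/17 cm

1111/17 cm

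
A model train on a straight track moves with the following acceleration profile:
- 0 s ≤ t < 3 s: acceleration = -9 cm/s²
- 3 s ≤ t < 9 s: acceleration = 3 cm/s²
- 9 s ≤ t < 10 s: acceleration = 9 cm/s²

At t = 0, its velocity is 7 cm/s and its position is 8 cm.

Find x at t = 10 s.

On each constant-a segment, Δv = aΔt and Δx = v₀Δt + ½aΔt²; chain segment to segment.
0–3 s: v starts 7 cm/s; Δx = 7·3 + ½·-9·3² = -19.5 cm; v ends -20 cm/s.
3–9 s: v starts -20 cm/s; Δx = -20·6 + ½·3·6² = -66 cm; v ends -2 cm/s.
9–10 s: v starts -2 cm/s; Δx = -2·1 + ½·9·1² = 2.5 cm; v ends 7 cm/s.
x(10) = 8 + Σ Δx = -75 cm.

-75 cm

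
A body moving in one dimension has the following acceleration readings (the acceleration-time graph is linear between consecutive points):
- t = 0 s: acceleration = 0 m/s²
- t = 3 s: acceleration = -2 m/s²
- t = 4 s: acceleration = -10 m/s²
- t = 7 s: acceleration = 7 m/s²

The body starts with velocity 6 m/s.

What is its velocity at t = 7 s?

Δv equals the area under the a-t graph; then v = v₀ + Δv.
0–3 s: ½(0 + -2)(3) = -3 m/s
3–4 s: ½(-2 + -10)(1) = -6 m/s
4–7 s: ½(-10 + 7)(3) = -4.5 m/s
Δv = -13.5 m/s, so v(7) = 6 + (-13.5) = -7.5 m/s.

-7.5 m/s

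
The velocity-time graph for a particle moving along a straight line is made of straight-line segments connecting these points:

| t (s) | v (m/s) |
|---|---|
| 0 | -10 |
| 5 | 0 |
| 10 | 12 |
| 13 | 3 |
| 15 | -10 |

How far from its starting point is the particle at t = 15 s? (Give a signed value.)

20.5 m

Displacement is the signed area under the v-t curve.
0–5 s: ½(-10 + 0)(5) = -25 m
5–10 s: ½(0 + 12)(5) = 30 m
10–13 s: ½(12 + 3)(3) = 22.5 m
13–15 s: ½(3 + -10)(2) = -7 m
Net displacement = 20.5 m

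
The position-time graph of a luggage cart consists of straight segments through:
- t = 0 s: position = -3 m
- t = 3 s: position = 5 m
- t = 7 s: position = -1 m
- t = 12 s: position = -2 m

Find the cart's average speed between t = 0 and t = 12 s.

Average speed = (total path length)/(elapsed time); on a piecewise-linear x-t graph the path length is Σ|Δx|.
0–3 s: |Δx| = |5 − -3| = 8 m
3–7 s: |Δx| = |-1 − 5| = 6 m
7–12 s: |Δx| = |-2 − -1| = 1 m
Total path = 15 m; average speed = 15/12 = 1.25 m/s.

1.25 m/s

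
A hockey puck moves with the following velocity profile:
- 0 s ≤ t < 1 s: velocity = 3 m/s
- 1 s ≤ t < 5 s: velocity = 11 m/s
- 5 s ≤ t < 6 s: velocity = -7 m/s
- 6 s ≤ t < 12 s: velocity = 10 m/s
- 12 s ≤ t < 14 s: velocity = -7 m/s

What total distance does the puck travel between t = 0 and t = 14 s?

128 m

Total distance travelled is ∫|v| dt — sum the magnitudes of each area piece.
0–1 s: |3| × 1 = 3 m
1–5 s: |11| × 4 = 44 m
5–6 s: |-7| × 1 = 7 m
6–12 s: |10| × 6 = 60 m
12–14 s: |-7| × 2 = 14 m
Total distance = 128 m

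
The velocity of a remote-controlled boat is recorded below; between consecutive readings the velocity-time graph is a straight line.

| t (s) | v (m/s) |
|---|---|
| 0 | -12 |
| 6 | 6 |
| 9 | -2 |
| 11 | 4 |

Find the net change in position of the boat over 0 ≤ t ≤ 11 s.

-10 m

Net displacement equals the area under the velocity-time graph (areas below the axis count negative).
0–6 s: ½(-12 + 6)(6) = -18 m
6–9 s: ½(6 + -2)(3) = 6 m
9–11 s: ½(-2 + 4)(2) = 2 m
Net displacement = -10 m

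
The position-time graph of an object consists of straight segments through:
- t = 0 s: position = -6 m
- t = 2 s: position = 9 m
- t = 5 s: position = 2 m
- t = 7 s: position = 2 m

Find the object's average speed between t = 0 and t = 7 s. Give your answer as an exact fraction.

Average speed = (total path length)/(elapsed time); on a piecewise-linear x-t graph the path length is Σ|Δx|.
0–2 s: |Δx| = |9 − -6| = 15 m
2–5 s: |Δx| = |2 − 9| = 7 m
5–7 s: |Δx| = |2 − 2| = 0 m
Total path = 22 m; average speed = 22/7 = 22/7 m/s.

22/7 m/s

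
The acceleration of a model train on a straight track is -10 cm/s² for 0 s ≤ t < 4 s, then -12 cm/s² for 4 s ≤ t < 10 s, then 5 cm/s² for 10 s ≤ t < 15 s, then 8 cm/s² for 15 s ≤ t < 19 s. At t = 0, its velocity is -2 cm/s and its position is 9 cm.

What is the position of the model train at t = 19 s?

-1346.5 cm

On each constant-a segment, Δv = aΔt and Δx = v₀Δt + ½aΔt²; chain segment to segment.
0–4 s: v starts -2 cm/s; Δx = -2·4 + ½·-10·4² = -88 cm; v ends -42 cm/s.
4–10 s: v starts -42 cm/s; Δx = -42·6 + ½·-12·6² = -468 cm; v ends -114 cm/s.
10–15 s: v starts -114 cm/s; Δx = -114·5 + ½·5·5² = -507.5 cm; v ends -89 cm/s.
15–19 s: v starts -89 cm/s; Δx = -89·4 + ½·8·4² = -292 cm; v ends -57 cm/s.
x(19) = 9 + Σ Δx = -1346.5 cm.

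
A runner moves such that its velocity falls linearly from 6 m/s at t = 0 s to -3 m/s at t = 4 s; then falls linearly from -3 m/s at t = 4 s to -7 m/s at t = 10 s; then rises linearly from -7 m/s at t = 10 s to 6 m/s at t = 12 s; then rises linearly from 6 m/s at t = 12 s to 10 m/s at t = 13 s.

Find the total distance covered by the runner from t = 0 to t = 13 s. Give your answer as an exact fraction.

Distance (not displacement) is the total path length: add the absolute areas under v-t.
0–4 s: v = 0 at t = 8/3 s; triangle areas 8 + 2 = 10 m
4–10 s: |½(-3 + -7)(6)| = 30 m
10–12 s: v = 0 at t = 144/13 s; triangle areas 49/13 + 36/13 = 85/13 m
12–13 s: |½(6 + 10)(1)| = 8 m
Total distance = 709/13 m

709/13 m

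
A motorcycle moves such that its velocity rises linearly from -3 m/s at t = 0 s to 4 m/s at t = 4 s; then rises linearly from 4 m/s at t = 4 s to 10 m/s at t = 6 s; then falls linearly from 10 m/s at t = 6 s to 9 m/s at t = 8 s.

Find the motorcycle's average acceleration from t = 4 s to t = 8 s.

Average acceleration = Δv/Δt = (9 − 4)/(8 − 4) = 1.25 m/s².

1.25 m/s²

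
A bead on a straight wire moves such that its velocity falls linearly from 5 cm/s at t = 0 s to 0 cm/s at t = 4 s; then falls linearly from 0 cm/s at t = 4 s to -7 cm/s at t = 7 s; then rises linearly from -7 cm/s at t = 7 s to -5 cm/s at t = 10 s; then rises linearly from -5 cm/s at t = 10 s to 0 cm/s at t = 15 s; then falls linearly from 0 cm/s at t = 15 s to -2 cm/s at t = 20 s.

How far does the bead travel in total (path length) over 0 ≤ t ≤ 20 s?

56 cm

Distance (not displacement) is the total path length: add the absolute areas under v-t.
0–4 s: |½(5 + 0)(4)| = 10 cm
4–7 s: |½(0 + -7)(3)| = 10.5 cm
7–10 s: |½(-7 + -5)(3)| = 18 cm
10–15 s: |½(-5 + 0)(5)| = 12.5 cm
15–20 s: |½(0 + -2)(5)| = 5 cm
Total distance = 56 cm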